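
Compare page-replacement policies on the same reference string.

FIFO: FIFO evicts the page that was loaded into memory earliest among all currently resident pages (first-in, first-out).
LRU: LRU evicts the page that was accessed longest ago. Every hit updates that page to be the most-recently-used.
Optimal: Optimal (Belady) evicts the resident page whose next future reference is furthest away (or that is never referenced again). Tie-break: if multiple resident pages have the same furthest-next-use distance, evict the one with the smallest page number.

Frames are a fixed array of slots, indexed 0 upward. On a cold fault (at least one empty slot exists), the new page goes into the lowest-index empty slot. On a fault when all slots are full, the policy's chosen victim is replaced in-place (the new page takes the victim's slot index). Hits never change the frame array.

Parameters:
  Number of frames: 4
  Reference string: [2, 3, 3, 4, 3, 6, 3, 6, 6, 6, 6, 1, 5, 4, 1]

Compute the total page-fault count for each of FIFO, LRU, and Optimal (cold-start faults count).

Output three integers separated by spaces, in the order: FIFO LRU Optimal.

Answer: 6 7 6

Derivation:
--- FIFO ---
  step 0: ref 2 -> FAULT, frames=[2,-,-,-] (faults so far: 1)
  step 1: ref 3 -> FAULT, frames=[2,3,-,-] (faults so far: 2)
  step 2: ref 3 -> HIT, frames=[2,3,-,-] (faults so far: 2)
  step 3: ref 4 -> FAULT, frames=[2,3,4,-] (faults so far: 3)
  step 4: ref 3 -> HIT, frames=[2,3,4,-] (faults so far: 3)
  step 5: ref 6 -> FAULT, frames=[2,3,4,6] (faults so far: 4)
  step 6: ref 3 -> HIT, frames=[2,3,4,6] (faults so far: 4)
  step 7: ref 6 -> HIT, frames=[2,3,4,6] (faults so far: 4)
  step 8: ref 6 -> HIT, frames=[2,3,4,6] (faults so far: 4)
  step 9: ref 6 -> HIT, frames=[2,3,4,6] (faults so far: 4)
  step 10: ref 6 -> HIT, frames=[2,3,4,6] (faults so far: 4)
  step 11: ref 1 -> FAULT, evict 2, frames=[1,3,4,6] (faults so far: 5)
  step 12: ref 5 -> FAULT, evict 3, frames=[1,5,4,6] (faults so far: 6)
  step 13: ref 4 -> HIT, frames=[1,5,4,6] (faults so far: 6)
  step 14: ref 1 -> HIT, frames=[1,5,4,6] (faults so far: 6)
  FIFO total faults: 6
--- LRU ---
  step 0: ref 2 -> FAULT, frames=[2,-,-,-] (faults so far: 1)
  step 1: ref 3 -> FAULT, frames=[2,3,-,-] (faults so far: 2)
  step 2: ref 3 -> HIT, frames=[2,3,-,-] (faults so far: 2)
  step 3: ref 4 -> FAULT, frames=[2,3,4,-] (faults so far: 3)
  step 4: ref 3 -> HIT, frames=[2,3,4,-] (faults so far: 3)
  step 5: ref 6 -> FAULT, frames=[2,3,4,6] (faults so far: 4)
  step 6: ref 3 -> HIT, frames=[2,3,4,6] (faults so far: 4)
  step 7: ref 6 -> HIT, frames=[2,3,4,6] (faults so far: 4)
  step 8: ref 6 -> HIT, frames=[2,3,4,6] (faults so far: 4)
  step 9: ref 6 -> HIT, frames=[2,3,4,6] (faults so far: 4)
  step 10: ref 6 -> HIT, frames=[2,3,4,6] (faults so far: 4)
  step 11: ref 1 -> FAULT, evict 2, frames=[1,3,4,6] (faults so far: 5)
  step 12: ref 5 -> FAULT, evict 4, frames=[1,3,5,6] (faults so far: 6)
  step 13: ref 4 -> FAULT, evict 3, frames=[1,4,5,6] (faults so far: 7)
  step 14: ref 1 -> HIT, frames=[1,4,5,6] (faults so far: 7)
  LRU total faults: 7
--- Optimal ---
  step 0: ref 2 -> FAULT, frames=[2,-,-,-] (faults so far: 1)
  step 1: ref 3 -> FAULT, frames=[2,3,-,-] (faults so far: 2)
  step 2: ref 3 -> HIT, frames=[2,3,-,-] (faults so far: 2)
  step 3: ref 4 -> FAULT, frames=[2,3,4,-] (faults so far: 3)
  step 4: ref 3 -> HIT, frames=[2,3,4,-] (faults so far: 3)
  step 5: ref 6 -> FAULT, frames=[2,3,4,6] (faults so far: 4)
  step 6: ref 3 -> HIT, frames=[2,3,4,6] (faults so far: 4)
  step 7: ref 6 -> HIT, frames=[2,3,4,6] (faults so far: 4)
  step 8: ref 6 -> HIT, frames=[2,3,4,6] (faults so far: 4)
  step 9: ref 6 -> HIT, frames=[2,3,4,6] (faults so far: 4)
  step 10: ref 6 -> HIT, frames=[2,3,4,6] (faults so far: 4)
  step 11: ref 1 -> FAULT, evict 2, frames=[1,3,4,6] (faults so far: 5)
  step 12: ref 5 -> FAULT, evict 3, frames=[1,5,4,6] (faults so far: 6)
  step 13: ref 4 -> HIT, frames=[1,5,4,6] (faults so far: 6)
  step 14: ref 1 -> HIT, frames=[1,5,4,6] (faults so far: 6)
  Optimal total faults: 6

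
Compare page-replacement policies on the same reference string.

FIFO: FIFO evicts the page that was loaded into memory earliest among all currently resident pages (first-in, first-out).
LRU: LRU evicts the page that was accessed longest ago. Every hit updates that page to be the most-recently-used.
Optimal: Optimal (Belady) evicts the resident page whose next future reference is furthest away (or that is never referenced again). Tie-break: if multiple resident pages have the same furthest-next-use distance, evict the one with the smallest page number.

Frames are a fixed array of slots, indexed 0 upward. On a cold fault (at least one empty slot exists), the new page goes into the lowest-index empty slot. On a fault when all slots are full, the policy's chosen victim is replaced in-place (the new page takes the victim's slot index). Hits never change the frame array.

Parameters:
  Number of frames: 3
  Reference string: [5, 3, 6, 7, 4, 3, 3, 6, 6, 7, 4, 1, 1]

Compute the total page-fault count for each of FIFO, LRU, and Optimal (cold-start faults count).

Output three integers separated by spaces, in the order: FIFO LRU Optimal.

Answer: 10 10 7

Derivation:
--- FIFO ---
  step 0: ref 5 -> FAULT, frames=[5,-,-] (faults so far: 1)
  step 1: ref 3 -> FAULT, frames=[5,3,-] (faults so far: 2)
  step 2: ref 6 -> FAULT, frames=[5,3,6] (faults so far: 3)
  step 3: ref 7 -> FAULT, evict 5, frames=[7,3,6] (faults so far: 4)
  step 4: ref 4 -> FAULT, evict 3, frames=[7,4,6] (faults so far: 5)
  step 5: ref 3 -> FAULT, evict 6, frames=[7,4,3] (faults so far: 6)
  step 6: ref 3 -> HIT, frames=[7,4,3] (faults so far: 6)
  step 7: ref 6 -> FAULT, evict 7, frames=[6,4,3] (faults so far: 7)
  step 8: ref 6 -> HIT, frames=[6,4,3] (faults so far: 7)
  step 9: ref 7 -> FAULT, evict 4, frames=[6,7,3] (faults so far: 8)
  step 10: ref 4 -> FAULT, evict 3, frames=[6,7,4] (faults so far: 9)
  step 11: ref 1 -> FAULT, evict 6, frames=[1,7,4] (faults so far: 10)
  step 12: ref 1 -> HIT, frames=[1,7,4] (faults so far: 10)
  FIFO total faults: 10
--- LRU ---
  step 0: ref 5 -> FAULT, frames=[5,-,-] (faults so far: 1)
  step 1: ref 3 -> FAULT, frames=[5,3,-] (faults so far: 2)
  step 2: ref 6 -> FAULT, frames=[5,3,6] (faults so far: 3)
  step 3: ref 7 -> FAULT, evict 5, frames=[7,3,6] (faults so far: 4)
  step 4: ref 4 -> FAULT, evict 3, frames=[7,4,6] (faults so far: 5)
  step 5: ref 3 -> FAULT, evict 6, frames=[7,4,3] (faults so far: 6)
  step 6: ref 3 -> HIT, frames=[7,4,3] (faults so far: 6)
  step 7: ref 6 -> FAULT, evict 7, frames=[6,4,3] (faults so far: 7)
  step 8: ref 6 -> HIT, frames=[6,4,3] (faults so far: 7)
  step 9: ref 7 -> FAULT, evict 4, frames=[6,7,3] (faults so far: 8)
  step 10: ref 4 -> FAULT, evict 3, frames=[6,7,4] (faults so far: 9)
  step 11: ref 1 -> FAULT, evict 6, frames=[1,7,4] (faults so far: 10)
  step 12: ref 1 -> HIT, frames=[1,7,4] (faults so far: 10)
  LRU total faults: 10
--- Optimal ---
  step 0: ref 5 -> FAULT, frames=[5,-,-] (faults so far: 1)
  step 1: ref 3 -> FAULT, frames=[5,3,-] (faults so far: 2)
  step 2: ref 6 -> FAULT, frames=[5,3,6] (faults so far: 3)
  step 3: ref 7 -> FAULT, evict 5, frames=[7,3,6] (faults so far: 4)
  step 4: ref 4 -> FAULT, evict 7, frames=[4,3,6] (faults so far: 5)
  step 5: ref 3 -> HIT, frames=[4,3,6] (faults so far: 5)
  step 6: ref 3 -> HIT, frames=[4,3,6] (faults so far: 5)
  step 7: ref 6 -> HIT, frames=[4,3,6] (faults so far: 5)
  step 8: ref 6 -> HIT, frames=[4,3,6] (faults so far: 5)
  step 9: ref 7 -> FAULT, evict 3, frames=[4,7,6] (faults so far: 6)
  step 10: ref 4 -> HIT, frames=[4,7,6] (faults so far: 6)
  step 11: ref 1 -> FAULT, evict 4, frames=[1,7,6] (faults so far: 7)
  step 12: ref 1 -> HIT, frames=[1,7,6] (faults so far: 7)
  Optimal total faults: 7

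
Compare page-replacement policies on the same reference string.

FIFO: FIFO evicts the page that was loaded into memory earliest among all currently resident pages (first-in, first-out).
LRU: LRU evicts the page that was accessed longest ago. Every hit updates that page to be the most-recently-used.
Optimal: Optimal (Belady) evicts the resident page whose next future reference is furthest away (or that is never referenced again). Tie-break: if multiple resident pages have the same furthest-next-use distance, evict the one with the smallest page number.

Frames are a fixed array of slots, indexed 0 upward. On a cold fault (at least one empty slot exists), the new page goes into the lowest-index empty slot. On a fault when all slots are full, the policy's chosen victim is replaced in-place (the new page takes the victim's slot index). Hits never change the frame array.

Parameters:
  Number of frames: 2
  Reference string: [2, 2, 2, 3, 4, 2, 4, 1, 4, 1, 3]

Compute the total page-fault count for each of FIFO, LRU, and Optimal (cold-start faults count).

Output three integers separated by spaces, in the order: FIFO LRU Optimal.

--- FIFO ---
  step 0: ref 2 -> FAULT, frames=[2,-] (faults so far: 1)
  step 1: ref 2 -> HIT, frames=[2,-] (faults so far: 1)
  step 2: ref 2 -> HIT, frames=[2,-] (faults so far: 1)
  step 3: ref 3 -> FAULT, frames=[2,3] (faults so far: 2)
  step 4: ref 4 -> FAULT, evict 2, frames=[4,3] (faults so far: 3)
  step 5: ref 2 -> FAULT, evict 3, frames=[4,2] (faults so far: 4)
  step 6: ref 4 -> HIT, frames=[4,2] (faults so far: 4)
  step 7: ref 1 -> FAULT, evict 4, frames=[1,2] (faults so far: 5)
  step 8: ref 4 -> FAULT, evict 2, frames=[1,4] (faults so far: 6)
  step 9: ref 1 -> HIT, frames=[1,4] (faults so far: 6)
  step 10: ref 3 -> FAULT, evict 1, frames=[3,4] (faults so far: 7)
  FIFO total faults: 7
--- LRU ---
  step 0: ref 2 -> FAULT, frames=[2,-] (faults so far: 1)
  step 1: ref 2 -> HIT, frames=[2,-] (faults so far: 1)
  step 2: ref 2 -> HIT, frames=[2,-] (faults so far: 1)
  step 3: ref 3 -> FAULT, frames=[2,3] (faults so far: 2)
  step 4: ref 4 -> FAULT, evict 2, frames=[4,3] (faults so far: 3)
  step 5: ref 2 -> FAULT, evict 3, frames=[4,2] (faults so far: 4)
  step 6: ref 4 -> HIT, frames=[4,2] (faults so far: 4)
  step 7: ref 1 -> FAULT, evict 2, frames=[4,1] (faults so far: 5)
  step 8: ref 4 -> HIT, frames=[4,1] (faults so far: 5)
  step 9: ref 1 -> HIT, frames=[4,1] (faults so far: 5)
  step 10: ref 3 -> FAULT, evict 4, frames=[3,1] (faults so far: 6)
  LRU total faults: 6
--- Optimal ---
  step 0: ref 2 -> FAULT, frames=[2,-] (faults so far: 1)
  step 1: ref 2 -> HIT, frames=[2,-] (faults so far: 1)
  step 2: ref 2 -> HIT, frames=[2,-] (faults so far: 1)
  step 3: ref 3 -> FAULT, frames=[2,3] (faults so far: 2)
  step 4: ref 4 -> FAULT, evict 3, frames=[2,4] (faults so far: 3)
  step 5: ref 2 -> HIT, frames=[2,4] (faults so far: 3)
  step 6: ref 4 -> HIT, frames=[2,4] (faults so far: 3)
  step 7: ref 1 -> FAULT, evict 2, frames=[1,4] (faults so far: 4)
  step 8: ref 4 -> HIT, frames=[1,4] (faults so far: 4)
  step 9: ref 1 -> HIT, frames=[1,4] (faults so far: 4)
  step 10: ref 3 -> FAULT, evict 1, frames=[3,4] (faults so far: 5)
  Optimal total faults: 5

Answer: 7 6 5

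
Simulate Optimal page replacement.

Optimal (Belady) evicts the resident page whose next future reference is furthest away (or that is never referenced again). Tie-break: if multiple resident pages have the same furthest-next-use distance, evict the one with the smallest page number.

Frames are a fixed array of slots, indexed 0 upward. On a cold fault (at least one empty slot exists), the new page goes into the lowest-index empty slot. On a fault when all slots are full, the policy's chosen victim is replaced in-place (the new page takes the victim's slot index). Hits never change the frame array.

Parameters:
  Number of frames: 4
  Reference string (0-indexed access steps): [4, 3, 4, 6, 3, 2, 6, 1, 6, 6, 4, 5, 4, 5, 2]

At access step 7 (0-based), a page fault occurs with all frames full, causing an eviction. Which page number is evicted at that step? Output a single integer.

Step 0: ref 4 -> FAULT, frames=[4,-,-,-]
Step 1: ref 3 -> FAULT, frames=[4,3,-,-]
Step 2: ref 4 -> HIT, frames=[4,3,-,-]
Step 3: ref 6 -> FAULT, frames=[4,3,6,-]
Step 4: ref 3 -> HIT, frames=[4,3,6,-]
Step 5: ref 2 -> FAULT, frames=[4,3,6,2]
Step 6: ref 6 -> HIT, frames=[4,3,6,2]
Step 7: ref 1 -> FAULT, evict 3, frames=[4,1,6,2]
At step 7: evicted page 3

Answer: 3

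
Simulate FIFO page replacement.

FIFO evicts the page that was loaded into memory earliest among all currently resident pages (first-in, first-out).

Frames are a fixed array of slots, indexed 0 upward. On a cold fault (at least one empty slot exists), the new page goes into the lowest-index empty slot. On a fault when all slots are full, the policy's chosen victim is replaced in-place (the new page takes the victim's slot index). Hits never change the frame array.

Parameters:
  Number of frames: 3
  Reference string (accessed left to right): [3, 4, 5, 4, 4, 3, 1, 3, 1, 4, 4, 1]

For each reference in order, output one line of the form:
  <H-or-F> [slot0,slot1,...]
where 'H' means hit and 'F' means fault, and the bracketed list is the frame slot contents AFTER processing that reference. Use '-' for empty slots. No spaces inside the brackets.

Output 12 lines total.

F [3,-,-]
F [3,4,-]
F [3,4,5]
H [3,4,5]
H [3,4,5]
H [3,4,5]
F [1,4,5]
F [1,3,5]
H [1,3,5]
F [1,3,4]
H [1,3,4]
H [1,3,4]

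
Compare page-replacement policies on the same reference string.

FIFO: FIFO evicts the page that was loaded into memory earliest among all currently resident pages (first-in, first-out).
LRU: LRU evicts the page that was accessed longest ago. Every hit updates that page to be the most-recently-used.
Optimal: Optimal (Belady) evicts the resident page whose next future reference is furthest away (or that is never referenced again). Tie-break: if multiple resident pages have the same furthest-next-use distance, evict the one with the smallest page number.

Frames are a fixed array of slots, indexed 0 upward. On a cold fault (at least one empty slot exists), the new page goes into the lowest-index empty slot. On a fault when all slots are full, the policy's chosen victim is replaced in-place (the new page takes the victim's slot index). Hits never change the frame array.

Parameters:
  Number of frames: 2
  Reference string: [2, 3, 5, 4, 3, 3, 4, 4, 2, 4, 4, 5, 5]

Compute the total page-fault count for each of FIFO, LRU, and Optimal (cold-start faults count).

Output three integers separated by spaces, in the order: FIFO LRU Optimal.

--- FIFO ---
  step 0: ref 2 -> FAULT, frames=[2,-] (faults so far: 1)
  step 1: ref 3 -> FAULT, frames=[2,3] (faults so far: 2)
  step 2: ref 5 -> FAULT, evict 2, frames=[5,3] (faults so far: 3)
  step 3: ref 4 -> FAULT, evict 3, frames=[5,4] (faults so far: 4)
  step 4: ref 3 -> FAULT, evict 5, frames=[3,4] (faults so far: 5)
  step 5: ref 3 -> HIT, frames=[3,4] (faults so far: 5)
  step 6: ref 4 -> HIT, frames=[3,4] (faults so far: 5)
  step 7: ref 4 -> HIT, frames=[3,4] (faults so far: 5)
  step 8: ref 2 -> FAULT, evict 4, frames=[3,2] (faults so far: 6)
  step 9: ref 4 -> FAULT, evict 3, frames=[4,2] (faults so far: 7)
  step 10: ref 4 -> HIT, frames=[4,2] (faults so far: 7)
  step 11: ref 5 -> FAULT, evict 2, frames=[4,5] (faults so far: 8)
  step 12: ref 5 -> HIT, frames=[4,5] (faults so far: 8)
  FIFO total faults: 8
--- LRU ---
  step 0: ref 2 -> FAULT, frames=[2,-] (faults so far: 1)
  step 1: ref 3 -> FAULT, frames=[2,3] (faults so far: 2)
  step 2: ref 5 -> FAULT, evict 2, frames=[5,3] (faults so far: 3)
  step 3: ref 4 -> FAULT, evict 3, frames=[5,4] (faults so far: 4)
  step 4: ref 3 -> FAULT, evict 5, frames=[3,4] (faults so far: 5)
  step 5: ref 3 -> HIT, frames=[3,4] (faults so far: 5)
  step 6: ref 4 -> HIT, frames=[3,4] (faults so far: 5)
  step 7: ref 4 -> HIT, frames=[3,4] (faults so far: 5)
  step 8: ref 2 -> FAULT, evict 3, frames=[2,4] (faults so far: 6)
  step 9: ref 4 -> HIT, frames=[2,4] (faults so far: 6)
  step 10: ref 4 -> HIT, frames=[2,4] (faults so far: 6)
  step 11: ref 5 -> FAULT, evict 2, frames=[5,4] (faults so far: 7)
  step 12: ref 5 -> HIT, frames=[5,4] (faults so far: 7)
  LRU total faults: 7
--- Optimal ---
  step 0: ref 2 -> FAULT, frames=[2,-] (faults so far: 1)
  step 1: ref 3 -> FAULT, frames=[2,3] (faults so far: 2)
  step 2: ref 5 -> FAULT, evict 2, frames=[5,3] (faults so far: 3)
  step 3: ref 4 -> FAULT, evict 5, frames=[4,3] (faults so far: 4)
  step 4: ref 3 -> HIT, frames=[4,3] (faults so far: 4)
  step 5: ref 3 -> HIT, frames=[4,3] (faults so far: 4)
  step 6: ref 4 -> HIT, frames=[4,3] (faults so far: 4)
  step 7: ref 4 -> HIT, frames=[4,3] (faults so far: 4)
  step 8: ref 2 -> FAULT, evict 3, frames=[4,2] (faults so far: 5)
  step 9: ref 4 -> HIT, frames=[4,2] (faults so far: 5)
  step 10: ref 4 -> HIT, frames=[4,2] (faults so far: 5)
  step 11: ref 5 -> FAULT, evict 2, frames=[4,5] (faults so far: 6)
  step 12: ref 5 -> HIT, frames=[4,5] (faults so far: 6)
  Optimal total faults: 6

Answer: 8 7 6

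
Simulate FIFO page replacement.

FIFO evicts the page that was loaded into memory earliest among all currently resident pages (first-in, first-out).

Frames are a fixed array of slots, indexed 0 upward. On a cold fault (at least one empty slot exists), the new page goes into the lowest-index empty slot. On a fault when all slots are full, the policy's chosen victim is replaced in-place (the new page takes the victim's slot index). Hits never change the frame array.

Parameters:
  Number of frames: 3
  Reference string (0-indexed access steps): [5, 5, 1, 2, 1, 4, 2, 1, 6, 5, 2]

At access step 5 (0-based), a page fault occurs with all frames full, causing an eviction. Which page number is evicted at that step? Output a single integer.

Answer: 5

Derivation:
Step 0: ref 5 -> FAULT, frames=[5,-,-]
Step 1: ref 5 -> HIT, frames=[5,-,-]
Step 2: ref 1 -> FAULT, frames=[5,1,-]
Step 3: ref 2 -> FAULT, frames=[5,1,2]
Step 4: ref 1 -> HIT, frames=[5,1,2]
Step 5: ref 4 -> FAULT, evict 5, frames=[4,1,2]
At step 5: evicted page 5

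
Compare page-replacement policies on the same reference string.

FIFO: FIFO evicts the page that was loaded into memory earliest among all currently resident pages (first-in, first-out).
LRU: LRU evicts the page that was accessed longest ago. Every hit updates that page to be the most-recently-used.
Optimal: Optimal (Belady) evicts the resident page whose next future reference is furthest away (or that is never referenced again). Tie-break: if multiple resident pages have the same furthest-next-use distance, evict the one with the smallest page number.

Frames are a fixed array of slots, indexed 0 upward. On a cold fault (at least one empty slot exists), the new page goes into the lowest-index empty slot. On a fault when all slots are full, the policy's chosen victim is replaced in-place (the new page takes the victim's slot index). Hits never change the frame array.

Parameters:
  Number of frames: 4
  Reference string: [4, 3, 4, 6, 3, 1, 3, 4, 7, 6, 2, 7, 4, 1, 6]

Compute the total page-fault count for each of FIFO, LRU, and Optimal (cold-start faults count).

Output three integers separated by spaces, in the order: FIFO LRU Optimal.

--- FIFO ---
  step 0: ref 4 -> FAULT, frames=[4,-,-,-] (faults so far: 1)
  step 1: ref 3 -> FAULT, frames=[4,3,-,-] (faults so far: 2)
  step 2: ref 4 -> HIT, frames=[4,3,-,-] (faults so far: 2)
  step 3: ref 6 -> FAULT, frames=[4,3,6,-] (faults so far: 3)
  step 4: ref 3 -> HIT, frames=[4,3,6,-] (faults so far: 3)
  step 5: ref 1 -> FAULT, frames=[4,3,6,1] (faults so far: 4)
  step 6: ref 3 -> HIT, frames=[4,3,6,1] (faults so far: 4)
  step 7: ref 4 -> HIT, frames=[4,3,6,1] (faults so far: 4)
  step 8: ref 7 -> FAULT, evict 4, frames=[7,3,6,1] (faults so far: 5)
  step 9: ref 6 -> HIT, frames=[7,3,6,1] (faults so far: 5)
  step 10: ref 2 -> FAULT, evict 3, frames=[7,2,6,1] (faults so far: 6)
  step 11: ref 7 -> HIT, frames=[7,2,6,1] (faults so far: 6)
  step 12: ref 4 -> FAULT, evict 6, frames=[7,2,4,1] (faults so far: 7)
  step 13: ref 1 -> HIT, frames=[7,2,4,1] (faults so far: 7)
  step 14: ref 6 -> FAULT, evict 1, frames=[7,2,4,6] (faults so far: 8)
  FIFO total faults: 8
--- LRU ---
  step 0: ref 4 -> FAULT, frames=[4,-,-,-] (faults so far: 1)
  step 1: ref 3 -> FAULT, frames=[4,3,-,-] (faults so far: 2)
  step 2: ref 4 -> HIT, frames=[4,3,-,-] (faults so far: 2)
  step 3: ref 6 -> FAULT, frames=[4,3,6,-] (faults so far: 3)
  step 4: ref 3 -> HIT, frames=[4,3,6,-] (faults so far: 3)
  step 5: ref 1 -> FAULT, frames=[4,3,6,1] (faults so far: 4)
  step 6: ref 3 -> HIT, frames=[4,3,6,1] (faults so far: 4)
  step 7: ref 4 -> HIT, frames=[4,3,6,1] (faults so far: 4)
  step 8: ref 7 -> FAULT, evict 6, frames=[4,3,7,1] (faults so far: 5)
  step 9: ref 6 -> FAULT, evict 1, frames=[4,3,7,6] (faults so far: 6)
  step 10: ref 2 -> FAULT, evict 3, frames=[4,2,7,6] (faults so far: 7)
  step 11: ref 7 -> HIT, frames=[4,2,7,6] (faults so far: 7)
  step 12: ref 4 -> HIT, frames=[4,2,7,6] (faults so far: 7)
  step 13: ref 1 -> FAULT, evict 6, frames=[4,2,7,1] (faults so far: 8)
  step 14: ref 6 -> FAULT, evict 2, frames=[4,6,7,1] (faults so far: 9)
  LRU total faults: 9
--- Optimal ---
  step 0: ref 4 -> FAULT, frames=[4,-,-,-] (faults so far: 1)
  step 1: ref 3 -> FAULT, frames=[4,3,-,-] (faults so far: 2)
  step 2: ref 4 -> HIT, frames=[4,3,-,-] (faults so far: 2)
  step 3: ref 6 -> FAULT, frames=[4,3,6,-] (faults so far: 3)
  step 4: ref 3 -> HIT, frames=[4,3,6,-] (faults so far: 3)
  step 5: ref 1 -> FAULT, frames=[4,3,6,1] (faults so far: 4)
  step 6: ref 3 -> HIT, frames=[4,3,6,1] (faults so far: 4)
  step 7: ref 4 -> HIT, frames=[4,3,6,1] (faults so far: 4)
  step 8: ref 7 -> FAULT, evict 3, frames=[4,7,6,1] (faults so far: 5)
  step 9: ref 6 -> HIT, frames=[4,7,6,1] (faults so far: 5)
  step 10: ref 2 -> FAULT, evict 6, frames=[4,7,2,1] (faults so far: 6)
  step 11: ref 7 -> HIT, frames=[4,7,2,1] (faults so far: 6)
  step 12: ref 4 -> HIT, frames=[4,7,2,1] (faults so far: 6)
  step 13: ref 1 -> HIT, frames=[4,7,2,1] (faults so far: 6)
  step 14: ref 6 -> FAULT, evict 1, frames=[4,7,2,6] (faults so far: 7)
  Optimal total faults: 7

Answer: 8 9 7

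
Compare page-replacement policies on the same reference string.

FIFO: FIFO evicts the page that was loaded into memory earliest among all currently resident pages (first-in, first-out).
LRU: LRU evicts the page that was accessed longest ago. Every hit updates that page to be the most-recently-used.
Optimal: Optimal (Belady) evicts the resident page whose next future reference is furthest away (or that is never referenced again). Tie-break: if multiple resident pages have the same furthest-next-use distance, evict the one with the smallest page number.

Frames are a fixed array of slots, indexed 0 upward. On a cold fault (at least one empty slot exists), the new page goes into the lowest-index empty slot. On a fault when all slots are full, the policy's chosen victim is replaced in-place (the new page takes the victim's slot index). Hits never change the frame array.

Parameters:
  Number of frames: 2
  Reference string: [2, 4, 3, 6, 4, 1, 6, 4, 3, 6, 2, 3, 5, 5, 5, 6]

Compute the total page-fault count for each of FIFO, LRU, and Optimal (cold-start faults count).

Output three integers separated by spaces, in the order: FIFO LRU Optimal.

--- FIFO ---
  step 0: ref 2 -> FAULT, frames=[2,-] (faults so far: 1)
  step 1: ref 4 -> FAULT, frames=[2,4] (faults so far: 2)
  step 2: ref 3 -> FAULT, evict 2, frames=[3,4] (faults so far: 3)
  step 3: ref 6 -> FAULT, evict 4, frames=[3,6] (faults so far: 4)
  step 4: ref 4 -> FAULT, evict 3, frames=[4,6] (faults so far: 5)
  step 5: ref 1 -> FAULT, evict 6, frames=[4,1] (faults so far: 6)
  step 6: ref 6 -> FAULT, evict 4, frames=[6,1] (faults so far: 7)
  step 7: ref 4 -> FAULT, evict 1, frames=[6,4] (faults so far: 8)
  step 8: ref 3 -> FAULT, evict 6, frames=[3,4] (faults so far: 9)
  step 9: ref 6 -> FAULT, evict 4, frames=[3,6] (faults so far: 10)
  step 10: ref 2 -> FAULT, evict 3, frames=[2,6] (faults so far: 11)
  step 11: ref 3 -> FAULT, evict 6, frames=[2,3] (faults so far: 12)
  step 12: ref 5 -> FAULT, evict 2, frames=[5,3] (faults so far: 13)
  step 13: ref 5 -> HIT, frames=[5,3] (faults so far: 13)
  step 14: ref 5 -> HIT, frames=[5,3] (faults so far: 13)
  step 15: ref 6 -> FAULT, evict 3, frames=[5,6] (faults so far: 14)
  FIFO total faults: 14
--- LRU ---
  step 0: ref 2 -> FAULT, frames=[2,-] (faults so far: 1)
  step 1: ref 4 -> FAULT, frames=[2,4] (faults so far: 2)
  step 2: ref 3 -> FAULT, evict 2, frames=[3,4] (faults so far: 3)
  step 3: ref 6 -> FAULT, evict 4, frames=[3,6] (faults so far: 4)
  step 4: ref 4 -> FAULT, evict 3, frames=[4,6] (faults so far: 5)
  step 5: ref 1 -> FAULT, evict 6, frames=[4,1] (faults so far: 6)
  step 6: ref 6 -> FAULT, evict 4, frames=[6,1] (faults so far: 7)
  step 7: ref 4 -> FAULT, evict 1, frames=[6,4] (faults so far: 8)
  step 8: ref 3 -> FAULT, evict 6, frames=[3,4] (faults so far: 9)
  step 9: ref 6 -> FAULT, evict 4, frames=[3,6] (faults so far: 10)
  step 10: ref 2 -> FAULT, evict 3, frames=[2,6] (faults so far: 11)
  step 11: ref 3 -> FAULT, evict 6, frames=[2,3] (faults so far: 12)
  step 12: ref 5 -> FAULT, evict 2, frames=[5,3] (faults so far: 13)
  step 13: ref 5 -> HIT, frames=[5,3] (faults so far: 13)
  step 14: ref 5 -> HIT, frames=[5,3] (faults so far: 13)
  step 15: ref 6 -> FAULT, evict 3, frames=[5,6] (faults so far: 14)
  LRU total faults: 14
--- Optimal ---
  step 0: ref 2 -> FAULT, frames=[2,-] (faults so far: 1)
  step 1: ref 4 -> FAULT, frames=[2,4] (faults so far: 2)
  step 2: ref 3 -> FAULT, evict 2, frames=[3,4] (faults so far: 3)
  step 3: ref 6 -> FAULT, evict 3, frames=[6,4] (faults so far: 4)
  step 4: ref 4 -> HIT, frames=[6,4] (faults so far: 4)
  step 5: ref 1 -> FAULT, evict 4, frames=[6,1] (faults so far: 5)
  step 6: ref 6 -> HIT, frames=[6,1] (faults so far: 5)
  step 7: ref 4 -> FAULT, evict 1, frames=[6,4] (faults so far: 6)
  step 8: ref 3 -> FAULT, evict 4, frames=[6,3] (faults so far: 7)
  step 9: ref 6 -> HIT, frames=[6,3] (faults so far: 7)
  step 10: ref 2 -> FAULT, evict 6, frames=[2,3] (faults so far: 8)
  step 11: ref 3 -> HIT, frames=[2,3] (faults so far: 8)
  step 12: ref 5 -> FAULT, evict 2, frames=[5,3] (faults so far: 9)
  step 13: ref 5 -> HIT, frames=[5,3] (faults so far: 9)
  step 14: ref 5 -> HIT, frames=[5,3] (faults so far: 9)
  step 15: ref 6 -> FAULT, evict 3, frames=[5,6] (faults so far: 10)
  Optimal total faults: 10

Answer: 14 14 10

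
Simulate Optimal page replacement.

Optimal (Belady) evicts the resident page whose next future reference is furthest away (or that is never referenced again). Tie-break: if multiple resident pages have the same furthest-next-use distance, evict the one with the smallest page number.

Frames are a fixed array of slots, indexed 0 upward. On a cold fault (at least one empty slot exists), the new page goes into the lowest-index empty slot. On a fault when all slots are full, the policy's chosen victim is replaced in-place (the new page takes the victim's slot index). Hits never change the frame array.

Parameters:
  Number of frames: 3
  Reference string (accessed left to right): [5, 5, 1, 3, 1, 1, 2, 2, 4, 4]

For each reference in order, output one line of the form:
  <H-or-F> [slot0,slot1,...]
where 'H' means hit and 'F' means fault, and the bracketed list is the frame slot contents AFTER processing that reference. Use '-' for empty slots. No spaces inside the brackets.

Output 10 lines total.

F [5,-,-]
H [5,-,-]
F [5,1,-]
F [5,1,3]
H [5,1,3]
H [5,1,3]
F [5,2,3]
H [5,2,3]
F [5,4,3]
H [5,4,3]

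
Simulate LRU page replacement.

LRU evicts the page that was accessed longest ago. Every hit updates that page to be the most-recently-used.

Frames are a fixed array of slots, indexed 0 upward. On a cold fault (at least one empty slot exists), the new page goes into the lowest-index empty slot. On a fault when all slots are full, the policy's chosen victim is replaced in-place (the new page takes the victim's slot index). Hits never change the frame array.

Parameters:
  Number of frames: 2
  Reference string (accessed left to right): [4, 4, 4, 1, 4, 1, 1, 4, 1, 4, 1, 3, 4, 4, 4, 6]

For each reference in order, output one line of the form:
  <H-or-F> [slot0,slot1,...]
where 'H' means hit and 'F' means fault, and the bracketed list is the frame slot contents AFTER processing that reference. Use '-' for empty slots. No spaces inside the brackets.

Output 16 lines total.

F [4,-]
H [4,-]
H [4,-]
F [4,1]
H [4,1]
H [4,1]
H [4,1]
H [4,1]
H [4,1]
H [4,1]
H [4,1]
F [3,1]
F [3,4]
H [3,4]
H [3,4]
F [6,4]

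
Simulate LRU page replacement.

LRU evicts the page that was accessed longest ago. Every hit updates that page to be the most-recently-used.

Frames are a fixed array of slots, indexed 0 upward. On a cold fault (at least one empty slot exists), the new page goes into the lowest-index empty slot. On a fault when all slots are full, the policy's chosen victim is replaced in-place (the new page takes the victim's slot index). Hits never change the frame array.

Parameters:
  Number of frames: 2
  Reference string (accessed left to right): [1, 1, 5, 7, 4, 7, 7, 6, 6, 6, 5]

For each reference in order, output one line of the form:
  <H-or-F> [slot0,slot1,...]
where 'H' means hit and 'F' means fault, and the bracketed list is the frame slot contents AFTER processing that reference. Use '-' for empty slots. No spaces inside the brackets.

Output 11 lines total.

F [1,-]
H [1,-]
F [1,5]
F [7,5]
F [7,4]
H [7,4]
H [7,4]
F [7,6]
H [7,6]
H [7,6]
F [5,6]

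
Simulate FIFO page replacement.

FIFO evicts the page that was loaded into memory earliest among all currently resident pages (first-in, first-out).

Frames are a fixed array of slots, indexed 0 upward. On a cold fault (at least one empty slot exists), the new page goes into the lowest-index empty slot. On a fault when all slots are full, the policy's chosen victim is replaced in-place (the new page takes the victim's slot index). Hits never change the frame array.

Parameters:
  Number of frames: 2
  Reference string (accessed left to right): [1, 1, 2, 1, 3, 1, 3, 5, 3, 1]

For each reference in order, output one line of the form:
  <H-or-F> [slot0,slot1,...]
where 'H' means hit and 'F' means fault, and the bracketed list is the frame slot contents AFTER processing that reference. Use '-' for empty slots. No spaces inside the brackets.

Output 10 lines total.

F [1,-]
H [1,-]
F [1,2]
H [1,2]
F [3,2]
F [3,1]
H [3,1]
F [5,1]
F [5,3]
F [1,3]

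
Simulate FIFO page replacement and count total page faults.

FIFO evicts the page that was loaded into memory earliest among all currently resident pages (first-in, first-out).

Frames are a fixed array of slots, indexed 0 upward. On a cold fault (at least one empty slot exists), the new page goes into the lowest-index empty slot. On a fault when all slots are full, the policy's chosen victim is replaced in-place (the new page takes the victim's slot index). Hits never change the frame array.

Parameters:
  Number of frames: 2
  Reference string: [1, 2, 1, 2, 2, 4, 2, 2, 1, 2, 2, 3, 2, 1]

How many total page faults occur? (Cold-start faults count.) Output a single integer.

Step 0: ref 1 → FAULT, frames=[1,-]
Step 1: ref 2 → FAULT, frames=[1,2]
Step 2: ref 1 → HIT, frames=[1,2]
Step 3: ref 2 → HIT, frames=[1,2]
Step 4: ref 2 → HIT, frames=[1,2]
Step 5: ref 4 → FAULT (evict 1), frames=[4,2]
Step 6: ref 2 → HIT, frames=[4,2]
Step 7: ref 2 → HIT, frames=[4,2]
Step 8: ref 1 → FAULT (evict 2), frames=[4,1]
Step 9: ref 2 → FAULT (evict 4), frames=[2,1]
Step 10: ref 2 → HIT, frames=[2,1]
Step 11: ref 3 → FAULT (evict 1), frames=[2,3]
Step 12: ref 2 → HIT, frames=[2,3]
Step 13: ref 1 → FAULT (evict 2), frames=[1,3]
Total faults: 7

Answer: 7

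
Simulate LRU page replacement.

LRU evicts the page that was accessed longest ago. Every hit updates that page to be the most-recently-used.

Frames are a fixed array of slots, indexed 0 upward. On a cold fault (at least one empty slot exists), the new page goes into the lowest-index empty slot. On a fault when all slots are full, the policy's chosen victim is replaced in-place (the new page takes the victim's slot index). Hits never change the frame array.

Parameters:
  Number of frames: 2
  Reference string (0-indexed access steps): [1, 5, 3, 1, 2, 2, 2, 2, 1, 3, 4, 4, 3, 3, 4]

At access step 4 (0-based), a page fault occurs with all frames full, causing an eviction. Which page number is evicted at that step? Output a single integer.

Answer: 3

Derivation:
Step 0: ref 1 -> FAULT, frames=[1,-]
Step 1: ref 5 -> FAULT, frames=[1,5]
Step 2: ref 3 -> FAULT, evict 1, frames=[3,5]
Step 3: ref 1 -> FAULT, evict 5, frames=[3,1]
Step 4: ref 2 -> FAULT, evict 3, frames=[2,1]
At step 4: evicted page 3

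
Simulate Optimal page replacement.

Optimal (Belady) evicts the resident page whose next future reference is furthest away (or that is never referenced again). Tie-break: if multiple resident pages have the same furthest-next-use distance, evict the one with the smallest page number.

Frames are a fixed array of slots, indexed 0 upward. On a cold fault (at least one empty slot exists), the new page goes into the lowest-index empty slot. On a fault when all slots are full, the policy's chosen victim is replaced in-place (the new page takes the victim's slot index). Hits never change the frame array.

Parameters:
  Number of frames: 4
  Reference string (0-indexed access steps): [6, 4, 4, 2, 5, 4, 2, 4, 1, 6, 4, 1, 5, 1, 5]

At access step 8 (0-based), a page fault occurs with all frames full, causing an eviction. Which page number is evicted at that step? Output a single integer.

Step 0: ref 6 -> FAULT, frames=[6,-,-,-]
Step 1: ref 4 -> FAULT, frames=[6,4,-,-]
Step 2: ref 4 -> HIT, frames=[6,4,-,-]
Step 3: ref 2 -> FAULT, frames=[6,4,2,-]
Step 4: ref 5 -> FAULT, frames=[6,4,2,5]
Step 5: ref 4 -> HIT, frames=[6,4,2,5]
Step 6: ref 2 -> HIT, frames=[6,4,2,5]
Step 7: ref 4 -> HIT, frames=[6,4,2,5]
Step 8: ref 1 -> FAULT, evict 2, frames=[6,4,1,5]
At step 8: evicted page 2

Answer: 2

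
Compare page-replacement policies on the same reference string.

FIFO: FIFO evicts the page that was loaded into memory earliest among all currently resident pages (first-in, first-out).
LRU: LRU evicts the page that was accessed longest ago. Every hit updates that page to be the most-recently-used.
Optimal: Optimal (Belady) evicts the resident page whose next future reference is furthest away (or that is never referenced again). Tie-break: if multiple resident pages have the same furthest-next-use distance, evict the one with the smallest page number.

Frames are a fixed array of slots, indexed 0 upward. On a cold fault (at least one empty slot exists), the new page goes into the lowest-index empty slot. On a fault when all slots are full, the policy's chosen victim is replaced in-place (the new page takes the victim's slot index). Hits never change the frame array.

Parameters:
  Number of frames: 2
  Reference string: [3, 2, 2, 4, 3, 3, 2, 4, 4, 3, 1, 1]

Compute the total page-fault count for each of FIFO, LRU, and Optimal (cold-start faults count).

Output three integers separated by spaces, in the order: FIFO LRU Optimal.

--- FIFO ---
  step 0: ref 3 -> FAULT, frames=[3,-] (faults so far: 1)
  step 1: ref 2 -> FAULT, frames=[3,2] (faults so far: 2)
  step 2: ref 2 -> HIT, frames=[3,2] (faults so far: 2)
  step 3: ref 4 -> FAULT, evict 3, frames=[4,2] (faults so far: 3)
  step 4: ref 3 -> FAULT, evict 2, frames=[4,3] (faults so far: 4)
  step 5: ref 3 -> HIT, frames=[4,3] (faults so far: 4)
  step 6: ref 2 -> FAULT, evict 4, frames=[2,3] (faults so far: 5)
  step 7: ref 4 -> FAULT, evict 3, frames=[2,4] (faults so far: 6)
  step 8: ref 4 -> HIT, frames=[2,4] (faults so far: 6)
  step 9: ref 3 -> FAULT, evict 2, frames=[3,4] (faults so far: 7)
  step 10: ref 1 -> FAULT, evict 4, frames=[3,1] (faults so far: 8)
  step 11: ref 1 -> HIT, frames=[3,1] (faults so far: 8)
  FIFO total faults: 8
--- LRU ---
  step 0: ref 3 -> FAULT, frames=[3,-] (faults so far: 1)
  step 1: ref 2 -> FAULT, frames=[3,2] (faults so far: 2)
  step 2: ref 2 -> HIT, frames=[3,2] (faults so far: 2)
  step 3: ref 4 -> FAULT, evict 3, frames=[4,2] (faults so far: 3)
  step 4: ref 3 -> FAULT, evict 2, frames=[4,3] (faults so far: 4)
  step 5: ref 3 -> HIT, frames=[4,3] (faults so far: 4)
  step 6: ref 2 -> FAULT, evict 4, frames=[2,3] (faults so far: 5)
  step 7: ref 4 -> FAULT, evict 3, frames=[2,4] (faults so far: 6)
  step 8: ref 4 -> HIT, frames=[2,4] (faults so far: 6)
  step 9: ref 3 -> FAULT, evict 2, frames=[3,4] (faults so far: 7)
  step 10: ref 1 -> FAULT, evict 4, frames=[3,1] (faults so far: 8)
  step 11: ref 1 -> HIT, frames=[3,1] (faults so far: 8)
  LRU total faults: 8
--- Optimal ---
  step 0: ref 3 -> FAULT, frames=[3,-] (faults so far: 1)
  step 1: ref 2 -> FAULT, frames=[3,2] (faults so far: 2)
  step 2: ref 2 -> HIT, frames=[3,2] (faults so far: 2)
  step 3: ref 4 -> FAULT, evict 2, frames=[3,4] (faults so far: 3)
  step 4: ref 3 -> HIT, frames=[3,4] (faults so far: 3)
  step 5: ref 3 -> HIT, frames=[3,4] (faults so far: 3)
  step 6: ref 2 -> FAULT, evict 3, frames=[2,4] (faults so far: 4)
  step 7: ref 4 -> HIT, frames=[2,4] (faults so far: 4)
  step 8: ref 4 -> HIT, frames=[2,4] (faults so far: 4)
  step 9: ref 3 -> FAULT, evict 2, frames=[3,4] (faults so far: 5)
  step 10: ref 1 -> FAULT, evict 3, frames=[1,4] (faults so far: 6)
  step 11: ref 1 -> HIT, frames=[1,4] (faults so far: 6)
  Optimal total faults: 6

Answer: 8 8 6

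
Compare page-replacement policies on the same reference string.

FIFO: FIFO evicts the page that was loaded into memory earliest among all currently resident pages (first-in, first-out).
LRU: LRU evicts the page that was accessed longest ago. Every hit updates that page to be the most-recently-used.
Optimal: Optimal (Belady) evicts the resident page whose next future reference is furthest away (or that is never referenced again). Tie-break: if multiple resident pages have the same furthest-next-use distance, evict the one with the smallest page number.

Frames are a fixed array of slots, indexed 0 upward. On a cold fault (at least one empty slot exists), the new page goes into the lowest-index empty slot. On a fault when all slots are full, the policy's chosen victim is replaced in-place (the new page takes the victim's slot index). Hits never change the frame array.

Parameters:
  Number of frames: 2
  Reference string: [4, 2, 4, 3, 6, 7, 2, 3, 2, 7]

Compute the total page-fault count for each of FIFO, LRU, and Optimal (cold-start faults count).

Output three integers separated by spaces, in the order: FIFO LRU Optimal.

--- FIFO ---
  step 0: ref 4 -> FAULT, frames=[4,-] (faults so far: 1)
  step 1: ref 2 -> FAULT, frames=[4,2] (faults so far: 2)
  step 2: ref 4 -> HIT, frames=[4,2] (faults so far: 2)
  step 3: ref 3 -> FAULT, evict 4, frames=[3,2] (faults so far: 3)
  step 4: ref 6 -> FAULT, evict 2, frames=[3,6] (faults so far: 4)
  step 5: ref 7 -> FAULT, evict 3, frames=[7,6] (faults so far: 5)
  step 6: ref 2 -> FAULT, evict 6, frames=[7,2] (faults so far: 6)
  step 7: ref 3 -> FAULT, evict 7, frames=[3,2] (faults so far: 7)
  step 8: ref 2 -> HIT, frames=[3,2] (faults so far: 7)
  step 9: ref 7 -> FAULT, evict 2, frames=[3,7] (faults so far: 8)
  FIFO total faults: 8
--- LRU ---
  step 0: ref 4 -> FAULT, frames=[4,-] (faults so far: 1)
  step 1: ref 2 -> FAULT, frames=[4,2] (faults so far: 2)
  step 2: ref 4 -> HIT, frames=[4,2] (faults so far: 2)
  step 3: ref 3 -> FAULT, evict 2, frames=[4,3] (faults so far: 3)
  step 4: ref 6 -> FAULT, evict 4, frames=[6,3] (faults so far: 4)
  step 5: ref 7 -> FAULT, evict 3, frames=[6,7] (faults so far: 5)
  step 6: ref 2 -> FAULT, evict 6, frames=[2,7] (faults so far: 6)
  step 7: ref 3 -> FAULT, evict 7, frames=[2,3] (faults so far: 7)
  step 8: ref 2 -> HIT, frames=[2,3] (faults so far: 7)
  step 9: ref 7 -> FAULT, evict 3, frames=[2,7] (faults so far: 8)
  LRU total faults: 8
--- Optimal ---
  step 0: ref 4 -> FAULT, frames=[4,-] (faults so far: 1)
  step 1: ref 2 -> FAULT, frames=[4,2] (faults so far: 2)
  step 2: ref 4 -> HIT, frames=[4,2] (faults so far: 2)
  step 3: ref 3 -> FAULT, evict 4, frames=[3,2] (faults so far: 3)
  step 4: ref 6 -> FAULT, evict 3, frames=[6,2] (faults so far: 4)
  step 5: ref 7 -> FAULT, evict 6, frames=[7,2] (faults so far: 5)
  step 6: ref 2 -> HIT, frames=[7,2] (faults so far: 5)
  step 7: ref 3 -> FAULT, evict 7, frames=[3,2] (faults so far: 6)
  step 8: ref 2 -> HIT, frames=[3,2] (faults so far: 6)
  step 9: ref 7 -> FAULT, evict 2, frames=[3,7] (faults so far: 7)
  Optimal total faults: 7

Answer: 8 8 7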